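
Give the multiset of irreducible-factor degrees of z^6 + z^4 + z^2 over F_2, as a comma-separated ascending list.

1, 1, 2, 2

Write h(z) = z^6 + z^4 + z^2.
Roots in F_2: h(0) = 0 → root; h(1) = 1.
Linear factors from roots: (z).
Complete factorization: h(z) = (z)^2·(z^2 + z + 1)^2.
Factor degrees with multiplicity: 1 + 1 + 2 + 2 = 6.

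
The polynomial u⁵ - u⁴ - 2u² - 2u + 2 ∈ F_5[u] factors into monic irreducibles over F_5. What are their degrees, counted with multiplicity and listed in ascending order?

1, 1, 3

Write f(u) = u⁵ - u⁴ - 2u² - 2u + 2.
Roots in F_5: f(0) = 2; f(1) = 3; f(2) = 1; f(3) = 0 → root; f(4) = 0 → root.
Linear factors from roots: (u + 2), (u + 1).
Complete factorization: f(u) = (u + 1)·(u + 2)·(u³ + u² + 1).
Factor degrees with multiplicity: 1 + 1 + 3 = 5.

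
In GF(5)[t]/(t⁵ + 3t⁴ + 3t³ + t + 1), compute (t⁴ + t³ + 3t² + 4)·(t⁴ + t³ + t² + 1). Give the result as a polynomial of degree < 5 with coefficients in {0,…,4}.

t^4 + 4t^3 + 3t^2 + 3t + 2

Multiply in GF(5)[t]: (t⁴ + t³ + 3t² + 4)·(t⁴ + t³ + t² + 1) = t⁸ + 2t⁷ + 4t⁵ + 3t⁴ + 2t² + 4.
Reduce using t⁵ ≡ 2t⁴ + 2t³ + 4t + 4 (mod t⁵ + 3t⁴ + 3t³ + t + 1).
Reduced: t⁴ + 4t³ + 3t² + 3t + 2.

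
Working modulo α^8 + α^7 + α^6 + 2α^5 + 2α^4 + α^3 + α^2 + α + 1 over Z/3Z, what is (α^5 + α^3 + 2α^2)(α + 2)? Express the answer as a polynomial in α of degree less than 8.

α^6 + 2α^5 + α^4 + α^3 + α^2

Multiply in Z/3Z[α]: (α^5 + α^3 + 2α^2)·(α + 2) = α^6 + 2α^5 + α^4 + α^3 + α^2.
Reduced: α^6 + 2α^5 + α^4 + α^3 + α^2.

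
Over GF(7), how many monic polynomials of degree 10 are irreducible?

The number of monic irreducibles of degree 10 over GF(7) is (1/10)·Σ_{d∣10} μ(10/d) 7^d.
Divisors of 10: 1, 2, 5, 10; μ(10/d) for each: 1, -1, -1, 1.
Σ = 7^1 − 7^2 − 7^5 + 7^10 = 282458400.
N = 282458400/10 = 28245840.

28245840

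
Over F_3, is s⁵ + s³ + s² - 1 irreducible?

Yes

Write h(s) = s⁵ + s³ + s² - 1.
Check for roots in F_3: h(0) = 2; h(1) = 2; h(2) = 1.
No roots, so no linear factors.
Monic irreducibles of degree 2 over GF(3): s² + 1, s² + s - 1, s² - s - 1.
None of them divide h (all give nonzero remainder).
No irreducible factor of degree ≤ 2 exists, so h is irreducible over GF(3).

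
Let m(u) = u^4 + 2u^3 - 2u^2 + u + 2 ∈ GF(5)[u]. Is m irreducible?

Yes

Check for roots in GF(5): m(0) = 2; m(1) = 4; m(2) = 3; m(3) = 2; m(4) = 3.
No roots, so no linear factors.
Degree-2 irreducible divisors: test the 10 monic irreducibles of degree 2 over GF(5).
None of them divide m (all give nonzero remainder).
No irreducible factor of degree ≤ 2 exists, so m is irreducible over GF(5).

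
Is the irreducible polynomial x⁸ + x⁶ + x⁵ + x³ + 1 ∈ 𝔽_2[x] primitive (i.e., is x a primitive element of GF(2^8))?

Write f(x) = x⁸ + x⁶ + x⁵ + x³ + 1.
|GF(2^8)^×| = 2^8 − 1 = 255. Prime factorization: 255 = 3·5·17.
f is primitive ⇔ x has order 255 in GF(2)[x]/(f), i.e. x^(255/q) ≠ 1 for each prime q | 255.
x^(85) mod f = x⁶ + x⁵ + x⁴ + x³ + x² + x + 1.
x^(51) mod f = x⁶ + x⁵ + x⁴ + x³.
x^(15) mod f = x⁷ + x⁵ + x⁴ + x² + 1.
None equal 1, so x has full order 255; f is primitive.

Yes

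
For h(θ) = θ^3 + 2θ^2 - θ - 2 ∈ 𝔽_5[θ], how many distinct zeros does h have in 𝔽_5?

3

Evaluate at each of the 5 elements of 𝔽_5:
h(0) = 3; h(1) = 0 → root; h(2) = 2; h(3) = 0 → root; h(4) = 0 → root.
Roots: {1, 3, 4}.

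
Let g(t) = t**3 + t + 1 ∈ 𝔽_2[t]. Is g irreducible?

Yes

Check for roots in 𝔽_2: g(0) = 1; g(1) = 1.
No roots. A degree-3 polynomial over a field with no linear factor is irreducible.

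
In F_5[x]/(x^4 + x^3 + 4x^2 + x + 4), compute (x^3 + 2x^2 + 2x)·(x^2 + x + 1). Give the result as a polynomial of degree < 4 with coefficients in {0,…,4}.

Multiply in F_5[x]: (x^3 + 2x^2 + 2x)·(x^2 + x + 1) = x^5 + 3x^4 + 4x^2 + 2x.
Reduce using x^4 ≡ 4x^3 + x^2 + 4x + 1 (mod x^4 + x^3 + 4x^2 + x + 4).
Reduced: 4x^3 + x + 2.

4x^3 + x + 2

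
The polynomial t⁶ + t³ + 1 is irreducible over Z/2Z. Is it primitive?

No

Write f(t) = t⁶ + t³ + 1.
|GF(2^6)^×| = 2^6 − 1 = 63. Prime factorization: 63 = 3^2·7.
f is primitive ⇔ t has order 63 in GF(2)[t]/(f), i.e. t^(63/q) ≠ 1 for each prime q | 63.
t^(21) mod f = t³.
t^(9) mod f = 1
Since t^(9) = 1, the order of t divides 9 < 63; not primitive.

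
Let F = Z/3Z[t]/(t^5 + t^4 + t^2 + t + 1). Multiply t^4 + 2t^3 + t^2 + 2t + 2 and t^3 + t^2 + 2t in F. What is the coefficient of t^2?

0

Multiply in Z/3Z[t]: (t^4 + 2t^3 + t^2 + 2t + 2)·(t^3 + t^2 + 2t) = t^7 + 2t^5 + t^4 + t.
Reduce using t^5 ≡ 2t^4 + 2t^2 + 2t + 2 (mod t^5 + t^4 + t^2 + t + 1).
Reduced: 2t.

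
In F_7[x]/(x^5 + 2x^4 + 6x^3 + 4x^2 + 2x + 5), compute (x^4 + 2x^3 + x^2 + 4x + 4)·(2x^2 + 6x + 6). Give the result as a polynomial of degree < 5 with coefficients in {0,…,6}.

3x^4 + 3x^3 + 3x^2 + 5x + 1

Multiply in F_7[x]: (x^4 + 2x^3 + x^2 + 4x + 4)·(2x^2 + 6x + 6) = 2x^6 + 3x^5 + 6x^4 + 5x^3 + 3x^2 + 6x + 3.
Reduce using x^5 ≡ 5x^4 + x^3 + 3x^2 + 5x + 2 (mod x^5 + 2x^4 + 6x^3 + 4x^2 + 2x + 5).
Reduced: 3x^4 + 3x^3 + 3x^2 + 5x + 1.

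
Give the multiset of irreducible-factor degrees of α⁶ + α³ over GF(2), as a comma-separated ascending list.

Write g(α) = α⁶ + α³.
Roots in GF(2): g(0) = 0 → root; g(1) = 0 → root.
Linear factors from roots: (α), (α + 1).
Complete factorization: g(α) = (α + 1)·(α)^3·(α² + α + 1).
Factor degrees with multiplicity: 1 + 1 + 1 + 1 + 2 = 6.

1, 1, 1, 1, 2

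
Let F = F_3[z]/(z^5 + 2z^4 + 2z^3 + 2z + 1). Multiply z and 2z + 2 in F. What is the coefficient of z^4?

Multiply in F_3[z]: (z)·(2z + 2) = 2z^2 + 2z.
Reduced: 2z^2 + 2z.

0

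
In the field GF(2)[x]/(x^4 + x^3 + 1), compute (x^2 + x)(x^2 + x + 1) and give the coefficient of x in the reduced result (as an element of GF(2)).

1

Multiply in GF(2)[x]: (x^2 + x)·(x^2 + x + 1) = x^4 + x.
Reduce using x^4 ≡ x^3 + 1 (mod x^4 + x^3 + 1).
Reduced: x^3 + x + 1.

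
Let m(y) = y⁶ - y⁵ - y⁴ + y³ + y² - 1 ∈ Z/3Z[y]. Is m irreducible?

No

Check for roots in Z/3Z: m(0) = 2; m(1) = 0 → root; m(2) = 0 → root.
m(1) = 0, so (y − 1) divides m(y); m is reducible.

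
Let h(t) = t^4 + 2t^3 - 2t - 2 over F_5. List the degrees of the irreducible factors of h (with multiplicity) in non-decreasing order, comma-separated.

4

Roots in F_5: h(0) = 3; h(1) = 4; h(2) = 1; h(3) = 2; h(4) = 4.
Complete factorization: h(t) = (t^4 + 2t^3 - 2t - 2).
Factor degrees with multiplicity: 4 = 4.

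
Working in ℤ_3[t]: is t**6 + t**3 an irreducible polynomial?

Write g(t) = t**6 + t**3.
Check for roots in ℤ_3: g(0) = 0 → root; g(1) = 2; g(2) = 0 → root.
g(0) = 0, so (t) divides g(t); g is reducible.

No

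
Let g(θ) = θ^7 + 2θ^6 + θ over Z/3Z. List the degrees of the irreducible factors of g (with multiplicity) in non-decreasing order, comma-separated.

Roots in Z/3Z: g(0) = 0 → root; g(1) = 1; g(2) = 0 → root.
Linear factors from roots: (θ), (θ + 1).
Complete factorization: g(θ) = (θ)·(θ + 1)·(θ^2 + 2θ + 2)·(θ^3 + 2θ^2 + 2θ + 2).
Factor degrees with multiplicity: 1 + 1 + 2 + 3 = 7.

1, 1, 2, 3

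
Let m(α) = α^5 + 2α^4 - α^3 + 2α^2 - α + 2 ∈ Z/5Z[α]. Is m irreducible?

No

Check for roots in Z/5Z: m(0) = 2; m(1) = 0 → root; m(2) = 4; m(3) = 0 → root; m(4) = 2.
m(1) = 0, so (α − 1) divides m(α); m is reducible.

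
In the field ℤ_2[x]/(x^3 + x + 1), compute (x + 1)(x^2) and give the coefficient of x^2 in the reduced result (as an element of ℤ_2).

Multiply in ℤ_2[x]: (x + 1)·(x^2) = x^3 + x^2.
Reduce using x^3 ≡ x + 1 (mod x^3 + x + 1).
Reduced: x^2 + x + 1.

1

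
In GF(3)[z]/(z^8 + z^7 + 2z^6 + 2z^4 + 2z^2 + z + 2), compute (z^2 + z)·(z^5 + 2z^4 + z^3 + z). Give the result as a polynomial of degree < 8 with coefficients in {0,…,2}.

z^7 + z^4 + z^3 + z^2

Multiply in GF(3)[z]: (z^2 + z)·(z^5 + 2z^4 + z^3 + z) = z^7 + z^4 + z^3 + z^2.
Reduced: z^7 + z^4 + z^3 + z^2.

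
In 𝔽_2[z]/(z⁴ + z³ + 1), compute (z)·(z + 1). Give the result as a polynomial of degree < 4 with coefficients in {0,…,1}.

z^2 + z

Multiply in 𝔽_2[z]: (z)·(z + 1) = z² + z.
Reduced: z² + z.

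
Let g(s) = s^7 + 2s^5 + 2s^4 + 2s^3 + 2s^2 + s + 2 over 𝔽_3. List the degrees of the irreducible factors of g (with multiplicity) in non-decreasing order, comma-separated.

1, 1, 1, 1, 1, 2

Roots in 𝔽_3: g(0) = 2; g(1) = 0 → root; g(2) = 0 → root.
Linear factors from roots: (s + 2), (s + 1).
Complete factorization: g(s) = (s + 2)^2·(s + 1)^3·(s^2 + 2s + 2).
Factor degrees with multiplicity: 1 + 1 + 1 + 1 + 1 + 2 = 7.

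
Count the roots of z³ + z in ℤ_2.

2

Write f(z) = z³ + z.
Evaluate at each of the 2 elements of ℤ_2:
f(0) = 0 → root; f(1) = 0 → root.
Roots: {0, 1}.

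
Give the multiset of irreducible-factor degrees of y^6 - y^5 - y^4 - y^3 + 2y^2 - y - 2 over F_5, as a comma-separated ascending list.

Write h(y) = y^6 - y^5 - y^4 - y^3 + 2y^2 - y - 2.
Roots in F_5: h(0) = 3; h(1) = 2; h(2) = 2; h(3) = 1; h(4) = 3.
Complete factorization: h(y) = (y^6 - y^5 - y^4 - y^3 + 2y^2 - y - 2).
Factor degrees with multiplicity: 6 = 6.

6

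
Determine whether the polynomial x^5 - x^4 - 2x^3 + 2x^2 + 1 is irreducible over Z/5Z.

Yes

Write m(x) = x^5 - x^4 - 2x^3 + 2x^2 + 1.
Check for roots in Z/5Z: m(0) = 1; m(1) = 1; m(2) = 4; m(3) = 2; m(4) = 3.
No roots, so no linear factors.
Degree-2 irreducible divisors: test the 10 monic irreducibles of degree 2 over GF(5).
None of them divide m (all give nonzero remainder).
No irreducible factor of degree ≤ 2 exists, so m is irreducible over GF(5).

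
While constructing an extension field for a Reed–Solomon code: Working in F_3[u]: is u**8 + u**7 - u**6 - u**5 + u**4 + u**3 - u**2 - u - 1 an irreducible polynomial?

Write P(u) = u**8 + u**7 - u**6 - u**5 + u**4 + u**3 - u**2 - u - 1.
Check for roots in F_3: P(0) = 2; P(1) = 2; P(2) = 2.
No roots, so no linear factors.
Monic irreducibles of degree 2 over GF(3): u**2 + 1, u**2 + u - 1, u**2 - u - 1.
None of them divide P (all give nonzero remainder).
Degree-3 irreducible divisors: test the 8 monic irreducibles of degree 3 over GF(3).
None of them divide P (all give nonzero remainder).
Degree-4 irreducible divisors: test the 18 monic irreducibles of degree 4 over GF(3).
None of them divide P (all give nonzero remainder).
No irreducible factor of degree ≤ 4 exists, so P is irreducible over GF(3).

Yes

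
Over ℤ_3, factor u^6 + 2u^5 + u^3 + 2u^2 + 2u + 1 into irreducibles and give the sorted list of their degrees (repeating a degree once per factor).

1, 2, 3

Write f(u) = u^6 + 2u^5 + u^3 + 2u^2 + 2u + 1.
Roots in ℤ_3: f(0) = 1; f(1) = 0 → root; f(2) = 2.
Linear factors from roots: (u + 2).
Complete factorization: f(u) = (u + 2)·(u^2 + 2u + 2)·(u^3 + u^2 + 2u + 1).
Factor degrees with multiplicity: 1 + 2 + 3 = 6.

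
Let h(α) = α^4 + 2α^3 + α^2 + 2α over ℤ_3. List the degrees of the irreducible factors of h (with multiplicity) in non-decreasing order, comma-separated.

1, 1, 2

Roots in ℤ_3: h(0) = 0 → root; h(1) = 0 → root; h(2) = 1.
Linear factors from roots: (α), (α + 2).
Complete factorization: h(α) = (α)·(α + 2)·(α^2 + 1).
Factor degrees with multiplicity: 1 + 1 + 2 = 4.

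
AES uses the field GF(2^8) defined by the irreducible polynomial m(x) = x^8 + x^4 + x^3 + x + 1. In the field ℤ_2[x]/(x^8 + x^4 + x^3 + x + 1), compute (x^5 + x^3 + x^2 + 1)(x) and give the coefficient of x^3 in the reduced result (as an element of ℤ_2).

1

Multiply in ℤ_2[x]: (x^5 + x^3 + x^2 + 1)·(x) = x^6 + x^4 + x^3 + x.
Reduced: x^6 + x^4 + x^3 + x.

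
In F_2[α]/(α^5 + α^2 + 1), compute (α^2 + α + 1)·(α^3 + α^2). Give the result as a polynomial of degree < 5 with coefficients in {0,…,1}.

1

Multiply in F_2[α]: (α^2 + α + 1)·(α^3 + α^2) = α^5 + α^2.
Reduce using α^5 ≡ α^2 + 1 (mod α^5 + α^2 + 1).
Reduced: 1.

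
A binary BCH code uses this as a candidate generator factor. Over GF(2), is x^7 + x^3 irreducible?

No

Write m(x) = x^7 + x^3.
Check for roots in GF(2): m(0) = 0 → root; m(1) = 0 → root.
m(0) = 0, so (x) divides m(x); m is reducible.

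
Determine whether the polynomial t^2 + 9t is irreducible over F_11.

Write h(t) = t^2 + 9t.
Check each element of F_11 for a root: h(0)=0, h(1)=10, h(2)=0, h(3)=3, h(4)=8, h(5)=4, h(6)=2, h(7)=2, h(8)=4, h(9)=8, h(10)=3.
h(0) = 0, so (t) divides h(t); h is reducible.

No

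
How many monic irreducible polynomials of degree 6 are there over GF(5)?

By the necklace-counting formula, N_5(6) = (1/6) Σ_{d|6} μ(6/d)·5^d.
Divisors of 6: 1, 2, 3, 6; μ(6/d) for each: 1, -1, -1, 1.
Σ = 5^1 − 5^2 − 5^3 + 5^6 = 15480.
N = 15480/6 = 2580.

2580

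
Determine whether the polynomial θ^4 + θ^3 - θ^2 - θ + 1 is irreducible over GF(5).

Yes

Write h(θ) = θ^4 + θ^3 - θ^2 - θ + 1.
Check for roots in GF(5): h(0) = 1; h(1) = 1; h(2) = 4; h(3) = 2; h(4) = 1.
No roots, so no linear factors.
Degree-2 irreducible divisors: test the 10 monic irreducibles of degree 2 over GF(5).
None of them divide h (all give nonzero remainder).
No irreducible factor of degree ≤ 2 exists, so h is irreducible over GF(5).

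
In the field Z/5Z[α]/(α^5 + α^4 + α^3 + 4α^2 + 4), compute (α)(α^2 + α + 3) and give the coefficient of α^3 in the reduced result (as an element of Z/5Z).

1

Multiply in Z/5Z[α]: (α)·(α^2 + α + 3) = α^3 + α^2 + 3α.
Reduced: α^3 + α^2 + 3α.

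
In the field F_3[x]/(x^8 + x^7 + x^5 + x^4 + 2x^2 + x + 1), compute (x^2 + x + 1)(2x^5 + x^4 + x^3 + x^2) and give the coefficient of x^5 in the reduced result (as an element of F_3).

1

Multiply in F_3[x]: (x^2 + x + 1)·(2x^5 + x^4 + x^3 + x^2) = 2x^7 + x^5 + 2x^3 + x^2.
Reduced: 2x^7 + x^5 + 2x^3 + x^2.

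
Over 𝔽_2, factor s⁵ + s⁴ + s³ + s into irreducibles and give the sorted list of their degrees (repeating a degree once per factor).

Write g(s) = s⁵ + s⁴ + s³ + s.
Roots in 𝔽_2: g(0) = 0 → root; g(1) = 0 → root.
Linear factors from roots: (s), (s + 1).
Complete factorization: g(s) = (s)·(s + 1)·(s³ + s + 1).
Factor degrees with multiplicity: 1 + 1 + 3 = 5.

1, 1, 3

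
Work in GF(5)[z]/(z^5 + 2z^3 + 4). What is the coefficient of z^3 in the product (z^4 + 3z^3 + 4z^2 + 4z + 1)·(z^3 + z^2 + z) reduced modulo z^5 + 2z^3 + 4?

2

Multiply in GF(5)[z]: (z^4 + 3z^3 + 4z^2 + 4z + 1)·(z^3 + z^2 + z) = z^7 + 4z^6 + 3z^5 + z^4 + 4z^3 + z.
Reduce using z^5 ≡ 3z^3 + 1 (mod z^5 + 2z^3 + 4).
Reduced: 3z^4 + 2z^3 + z^2 + 1.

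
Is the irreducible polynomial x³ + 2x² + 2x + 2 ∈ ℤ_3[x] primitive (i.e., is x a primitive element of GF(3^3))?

No

Write f(x) = x³ + 2x² + 2x + 2.
|GF(3^3)^×| = 3^3 − 1 = 26. Prime factorization: 26 = 2·13.
f is primitive ⇔ x has order 26 in GF(3)[x]/(f), i.e. x^(26/q) ≠ 1 for each prime q | 26.
x^(13) mod f = 1
x^(2) mod f = x².
Since x^(13) = 1, the order of x divides 13 < 26; not primitive.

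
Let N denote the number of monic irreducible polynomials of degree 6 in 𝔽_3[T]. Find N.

Gauss's count: N_{3}(6) = (1/6) Σ_{d|6} μ(6/d)·3^d.
Divisors of 6: 1, 2, 3, 6; μ(6/d) for each: 1, -1, -1, 1.
Σ = 3^1 − 3^2 − 3^3 + 3^6 = 696.
N = 696/6 = 116.

116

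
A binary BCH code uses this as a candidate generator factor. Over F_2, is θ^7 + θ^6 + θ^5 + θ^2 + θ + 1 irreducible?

No

Write h(θ) = θ^7 + θ^6 + θ^5 + θ^2 + θ + 1.
Check for roots in F_2: h(0) = 1; h(1) = 0 → root.
h(1) = 0, so (θ − 1) divides h(θ); h is reducible.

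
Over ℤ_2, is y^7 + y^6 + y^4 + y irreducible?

No

Write P(y) = y^7 + y^6 + y^4 + y.
Check for roots in ℤ_2: P(0) = 0 → root; P(1) = 0 → root.
P(0) = 0, so (y) divides P(y); P is reducible.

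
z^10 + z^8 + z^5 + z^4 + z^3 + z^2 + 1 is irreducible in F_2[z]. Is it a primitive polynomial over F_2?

Yes

Write f(z) = z^10 + z^8 + z^5 + z^4 + z^3 + z^2 + 1.
|GF(2^10)^×| = 2^10 − 1 = 1023. Prime factorization: 1023 = 3·11·31.
f is primitive ⇔ z has order 1023 in GF(2)[z]/(f), i.e. z^(1023/q) ≠ 1 for each prime q | 1023.
z^(341) mod f = z^9 + z^8 + z^7 + z^6 + z^5 + z^4 + 1.
z^(93) mod f = z^7 + z^5 + z^4 + z^3 + z^2 + z.
z^(33) mod f = z^9 + z^8 + z^7 + z^4 + 1.
None equal 1, so z has full order 1023; f is primitive.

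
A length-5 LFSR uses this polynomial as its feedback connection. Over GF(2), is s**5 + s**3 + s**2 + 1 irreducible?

No

Write g(s) = s**5 + s**3 + s**2 + 1.
Check for roots in GF(2): g(0) = 1; g(1) = 0 → root.
g(1) = 0, so (s − 1) divides g(s); g is reducible.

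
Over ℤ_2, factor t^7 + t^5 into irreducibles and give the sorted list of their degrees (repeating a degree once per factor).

1, 1, 1, 1, 1, 1, 1

Write h(t) = t^7 + t^5.
Roots in ℤ_2: h(0) = 0 → root; h(1) = 0 → root.
Linear factors from roots: (t), (t + 1).
Complete factorization: h(t) = (t + 1)^2·(t)^5.
Factor degrees with multiplicity: 1 + 1 + 1 + 1 + 1 + 1 + 1 = 7.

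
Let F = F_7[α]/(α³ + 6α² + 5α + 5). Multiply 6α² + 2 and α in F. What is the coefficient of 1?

5

Multiply in F_7[α]: (6α² + 2)·(α) = 6α³ + 2α.
Reduce using α³ ≡ α² + 2α + 2 (mod α³ + 6α² + 5α + 5).
Reduced: 6α² + 5.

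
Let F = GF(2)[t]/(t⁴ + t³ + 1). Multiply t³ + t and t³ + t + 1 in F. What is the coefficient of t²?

0

Multiply in GF(2)[t]: (t³ + t)·(t³ + t + 1) = t⁶ + t³ + t² + t.
Reduce using t⁴ ≡ t³ + 1 (mod t⁴ + t³ + 1).
Reduced: 1.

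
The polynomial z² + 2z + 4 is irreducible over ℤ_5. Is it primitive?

No

Write f(z) = z² + 2z + 4.
|GF(5^2)^×| = 5^2 − 1 = 24. Prime factorization: 24 = 2^3·3.
f is primitive ⇔ z has order 24 in GF(5)[z]/(f), i.e. z^(24/q) ≠ 1 for each prime q | 24.
z^(12) mod f = 1
z^(8) mod f = 2z + 4.
Since z^(12) = 1, the order of z divides 12 < 24; not primitive.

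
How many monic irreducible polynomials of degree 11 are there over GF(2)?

By the necklace-counting formula, N_2(11) = (1/11) Σ_{d|11} μ(11/d)·2^d.
Divisors of 11: 1, 11; μ(11/d) for each: -1, 1.
Σ = − 2^1 + 2^11 = 2046.
N = 2046/11 = 186.

186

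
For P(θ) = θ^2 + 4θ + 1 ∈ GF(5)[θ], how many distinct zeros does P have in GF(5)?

0

Evaluate at each of the 5 elements of GF(5):
P(0) = 1; P(1) = 1; P(2) = 3; P(3) = 2; P(4) = 3.
No element is a root.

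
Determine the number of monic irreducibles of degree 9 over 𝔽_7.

4483696

x^(7^9) − x is the product of all monic irreducibles of degree dividing 9; Möbius inversion gives N = (1/9) Σ μ(9/d)·7^d.
Divisors of 9: 1, 3, 9; μ(9/d) for each: 0, -1, 1.
Σ = − 7^3 + 7^9 = 40353264.
N = 40353264/9 = 4483696.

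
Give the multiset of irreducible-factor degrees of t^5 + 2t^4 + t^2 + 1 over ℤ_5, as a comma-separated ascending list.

Write h(t) = t^5 + 2t^4 + t^2 + 1.
Roots in ℤ_5: h(0) = 1; h(1) = 0 → root; h(2) = 4; h(3) = 0 → root; h(4) = 3.
Linear factors from roots: (t - 1), (t + 2).
Complete factorization: h(t) = (t + 2)·(t - 1)^2·(t^2 + 2t - 2).
Factor degrees with multiplicity: 1 + 1 + 1 + 2 = 5.

1, 1, 1, 2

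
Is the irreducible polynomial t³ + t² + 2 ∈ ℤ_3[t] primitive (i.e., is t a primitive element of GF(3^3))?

Write f(t) = t³ + t² + 2.
|GF(3^3)^×| = 3^3 − 1 = 26. Prime factorization: 26 = 2·13.
f is primitive ⇔ t has order 26 in GF(3)[t]/(f), i.e. t^(26/q) ≠ 1 for each prime q | 26.
t^(13) mod f = 1
t^(2) mod f = t².
Since t^(13) = 1, the order of t divides 13 < 26; not primitive.

No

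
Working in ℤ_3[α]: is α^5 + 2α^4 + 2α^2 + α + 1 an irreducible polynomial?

Write f(α) = α^5 + 2α^4 + 2α^2 + α + 1.
Check for roots in ℤ_3: f(0) = 1; f(1) = 1; f(2) = 0 → root.
f(2) = 0, so (α − 2) divides f(α); f is reducible.

No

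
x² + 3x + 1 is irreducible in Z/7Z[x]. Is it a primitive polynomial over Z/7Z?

Write f(x) = x² + 3x + 1.
|GF(7^2)^×| = 7^2 − 1 = 48. Prime factorization: 48 = 2^4·3.
f is primitive ⇔ x has order 48 in GF(7)[x]/(f), i.e. x^(48/q) ≠ 1 for each prime q | 48.
x^(24) mod f = 1
x^(16) mod f = 1
Since x^(24) = 1, the order of x divides 24 < 48; not primitive.

No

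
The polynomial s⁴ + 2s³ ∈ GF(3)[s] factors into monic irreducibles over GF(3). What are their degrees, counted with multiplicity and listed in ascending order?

1, 1, 1, 1

Write f(s) = s⁴ + 2s³.
Roots in GF(3): f(0) = 0 → root; f(1) = 0 → root; f(2) = 2.
Linear factors from roots: (s), (s + 2).
Complete factorization: f(s) = (s + 2)·(s)^3.
Factor degrees with multiplicity: 1 + 1 + 1 + 1 = 4.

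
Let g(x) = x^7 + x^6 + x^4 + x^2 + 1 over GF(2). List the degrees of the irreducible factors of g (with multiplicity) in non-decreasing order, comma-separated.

7

Roots in GF(2): g(0) = 1; g(1) = 1.
Complete factorization: g(x) = (x^7 + x^6 + x^4 + x^2 + 1).
Factor degrees with multiplicity: 7 = 7.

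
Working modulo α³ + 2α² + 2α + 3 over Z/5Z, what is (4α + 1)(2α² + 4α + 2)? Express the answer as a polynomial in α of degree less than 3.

2α^2 + α + 3

Multiply in Z/5Z[α]: (4α + 1)·(2α² + 4α + 2) = 3α³ + 3α² + 2α + 2.
Reduce using α³ ≡ 3α² + 3α + 2 (mod α³ + 2α² + 2α + 3).
Reduced: 2α² + α + 3.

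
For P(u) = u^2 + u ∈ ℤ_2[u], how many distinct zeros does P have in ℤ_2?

2

Evaluate at each of the 2 elements of ℤ_2:
P(0) = 0 → root; P(1) = 0 → root.
Roots: {0, 1}.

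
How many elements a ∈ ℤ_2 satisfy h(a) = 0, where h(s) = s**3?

1

Evaluate at each of the 2 elements of ℤ_2:
h(0) = 0 → root; h(1) = 1.
Roots: {0}.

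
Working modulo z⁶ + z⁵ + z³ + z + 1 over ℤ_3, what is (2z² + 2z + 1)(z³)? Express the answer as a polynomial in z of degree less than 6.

2z^5 + 2z^4 + z^3

Multiply in ℤ_3[z]: (2z² + 2z + 1)·(z³) = 2z⁵ + 2z⁴ + z³.
Reduced: 2z⁵ + 2z⁴ + z³.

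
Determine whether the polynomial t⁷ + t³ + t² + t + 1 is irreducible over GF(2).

Yes

Write P(t) = t⁷ + t³ + t² + t + 1.
Check for roots in GF(2): P(0) = 1; P(1) = 1.
No roots, so no linear factors.
Monic irreducibles of degree 2 over GF(2): t² + t + 1.
None of them divide P (all give nonzero remainder).
Monic irreducibles of degree 3 over GF(2): t³ + t + 1, t³ + t² + 1.
None of them divide P (all give nonzero remainder).
No irreducible factor of degree ≤ 3 exists, so P is irreducible over GF(2).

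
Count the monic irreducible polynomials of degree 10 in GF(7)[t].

Gauss's count: N_{7}(10) = (1/10) Σ_{d|10} μ(10/d)·7^d.
Divisors of 10: 1, 2, 5, 10; μ(10/d) for each: 1, -1, -1, 1.
Σ = 7^1 − 7^2 − 7^5 + 7^10 = 282458400.
N = 282458400/10 = 28245840.

28245840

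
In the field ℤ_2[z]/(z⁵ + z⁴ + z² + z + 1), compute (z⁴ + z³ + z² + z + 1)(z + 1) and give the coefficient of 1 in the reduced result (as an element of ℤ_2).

Multiply in ℤ_2[z]: (z⁴ + z³ + z² + z + 1)·(z + 1) = z⁵ + 1.
Reduce using z⁵ ≡ z⁴ + z² + z + 1 (mod z⁵ + z⁴ + z² + z + 1).
Reduced: z⁴ + z² + z.

0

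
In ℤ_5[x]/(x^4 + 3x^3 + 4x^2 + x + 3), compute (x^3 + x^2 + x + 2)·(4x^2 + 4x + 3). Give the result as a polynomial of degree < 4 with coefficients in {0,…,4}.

Multiply in ℤ_5[x]: (x^3 + x^2 + x + 2)·(4x^2 + 4x + 3) = 4x^5 + 3x^4 + x^3 + x + 1.
Reduce using x^4 ≡ 2x^3 + x^2 + 4x + 2 (mod x^4 + 3x^3 + 4x^2 + x + 3).
Reduced: 2x^3 + 2x^2 + 3x + 3.

2x^3 + 2x^2 + 3x + 3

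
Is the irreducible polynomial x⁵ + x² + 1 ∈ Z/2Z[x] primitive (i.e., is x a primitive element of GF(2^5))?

Write f(x) = x⁵ + x² + 1.
|GF(2^5)^×| = 2^5 − 1 = 31. Prime factorization: 31 = 31.
f is primitive ⇔ x has order 31 in GF(2)[x]/(f), i.e. x^(31/q) ≠ 1 for each prime q | 31.
x^(1) mod f = x.
None equal 1, so x has full order 31; f is primitive.

Yes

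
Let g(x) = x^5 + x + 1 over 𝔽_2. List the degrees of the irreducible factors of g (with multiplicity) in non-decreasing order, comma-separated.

2, 3

Roots in 𝔽_2: g(0) = 1; g(1) = 1.
Complete factorization: g(x) = (x^2 + x + 1)·(x^3 + x^2 + 1).
Factor degrees with multiplicity: 2 + 3 = 5.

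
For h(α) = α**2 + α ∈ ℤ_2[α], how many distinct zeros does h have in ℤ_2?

2

Evaluate at each of the 2 elements of ℤ_2:
h(0) = 0 → root; h(1) = 0 → root.
Roots: {0, 1}.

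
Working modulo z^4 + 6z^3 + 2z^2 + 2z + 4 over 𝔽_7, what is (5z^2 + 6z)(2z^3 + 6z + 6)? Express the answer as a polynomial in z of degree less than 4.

Multiply in 𝔽_7[z]: (5z^2 + 6z)·(2z^3 + 6z + 6) = 3z^5 + 5z^4 + 2z^3 + 3z^2 + z.
Reduce using z^4 ≡ z^3 + 5z^2 + 5z + 3 (mod z^4 + 6z^3 + 2z^2 + 2z + 4).
Reduced: 4z^3 + 2z^2 + z + 3.

4z^3 + 2z^2 + z + 3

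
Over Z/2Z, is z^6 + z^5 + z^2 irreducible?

Write h(z) = z^6 + z^5 + z^2.
Check for roots in Z/2Z: h(0) = 0 → root; h(1) = 1.
h(0) = 0, so (z) divides h(z); h is reducible.

No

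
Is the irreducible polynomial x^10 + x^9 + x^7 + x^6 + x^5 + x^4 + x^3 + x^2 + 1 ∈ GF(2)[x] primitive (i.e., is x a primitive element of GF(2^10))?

Yes

Write f(x) = x^10 + x^9 + x^7 + x^6 + x^5 + x^4 + x^3 + x^2 + 1.
|GF(2^10)^×| = 2^10 − 1 = 1023. Prime factorization: 1023 = 3·11·31.
f is primitive ⇔ x has order 1023 in GF(2)[x]/(f), i.e. x^(1023/q) ≠ 1 for each prime q | 1023.
x^(341) mod f = x^8 + x^5 + x^4 + x + 1.
x^(93) mod f = x^9 + x^8 + x^6 + x^5 + x^4 + x^2 + 1.
x^(33) mod f = x^6 + x^4 + x^2 + 1.
None equal 1, so x has full order 1023; f is primitive.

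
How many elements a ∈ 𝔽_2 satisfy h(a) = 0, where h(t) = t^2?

Evaluate at each of the 2 elements of 𝔽_2:
h(0) = 0 → root; h(1) = 1.
Roots: {0}.

1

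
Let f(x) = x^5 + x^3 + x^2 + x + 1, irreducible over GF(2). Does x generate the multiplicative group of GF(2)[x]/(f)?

Yes

|GF(2^5)^×| = 2^5 − 1 = 31. Prime factorization: 31 = 31.
f is primitive ⇔ x has order 31 in GF(2)[x]/(f), i.e. x^(31/q) ≠ 1 for each prime q | 31.
x^(1) mod f = x.
None equal 1, so x has full order 31; f is primitive.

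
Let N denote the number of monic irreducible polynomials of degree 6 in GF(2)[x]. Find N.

9

The number of monic irreducibles of degree 6 over GF(2) is (1/6)·Σ_{d∣6} μ(6/d) 2^d.
Divisors of 6: 1, 2, 3, 6; μ(6/d) for each: 1, -1, -1, 1.
Σ = 2^1 − 2^2 − 2^3 + 2^6 = 54.
N = 54/6 = 9.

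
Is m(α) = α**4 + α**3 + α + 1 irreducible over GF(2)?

Check for roots in GF(2): m(0) = 1; m(1) = 0 → root.
m(1) = 0, so (α − 1) divides m(α); m is reducible.

No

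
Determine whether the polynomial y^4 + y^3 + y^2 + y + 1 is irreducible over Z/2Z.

Write h(y) = y^4 + y^3 + y^2 + y + 1.
Check for roots in Z/2Z: h(0) = 1; h(1) = 1.
No roots, so no linear factors.
Monic irreducibles of degree 2 over GF(2): y^2 + y + 1.
None of them divide h (all give nonzero remainder).
No irreducible factor of degree ≤ 2 exists, so h is irreducible over GF(2).

Yes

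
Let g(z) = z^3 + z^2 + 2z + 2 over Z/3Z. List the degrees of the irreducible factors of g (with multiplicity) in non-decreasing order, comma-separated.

1, 1, 1

Roots in Z/3Z: g(0) = 2; g(1) = 0 → root; g(2) = 0 → root.
Linear factors from roots: (z + 2), (z + 1).
Complete factorization: g(z) = (z + 2)·(z + 1)^2.
Factor degrees with multiplicity: 1 + 1 + 1 = 3.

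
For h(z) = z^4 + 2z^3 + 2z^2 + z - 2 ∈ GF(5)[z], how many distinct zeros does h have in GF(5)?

Evaluate at each of the 5 elements of GF(5):
h(0) = 3; h(1) = 4; h(2) = 0 → root; h(3) = 4; h(4) = 3.
Roots: {2}.

1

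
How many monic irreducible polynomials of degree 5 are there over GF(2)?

x^(2^5) − x is the product of all monic irreducibles of degree dividing 5; Möbius inversion gives N = (1/5) Σ μ(5/d)·2^d.
Divisors of 5: 1, 5; μ(5/d) for each: -1, 1.
Σ = − 2^1 + 2^5 = 30.
N = 30/5 = 6.

6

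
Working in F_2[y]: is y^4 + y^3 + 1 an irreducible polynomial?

Yes

Write g(y) = y^4 + y^3 + 1.
Check for roots in F_2: g(0) = 1; g(1) = 1.
No roots, so no linear factors.
Monic irreducibles of degree 2 over GF(2): y^2 + y + 1.
None of them divide g (all give nonzero remainder).
No irreducible factor of degree ≤ 2 exists, so g is irreducible over GF(2).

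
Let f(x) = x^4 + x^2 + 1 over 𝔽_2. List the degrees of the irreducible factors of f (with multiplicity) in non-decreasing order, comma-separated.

Roots in 𝔽_2: f(0) = 1; f(1) = 1.
Complete factorization: f(x) = (x^2 + x + 1)^2.
Factor degrees with multiplicity: 2 + 2 = 4.

2, 2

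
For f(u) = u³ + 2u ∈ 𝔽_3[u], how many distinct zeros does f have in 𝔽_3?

Evaluate at each of the 3 elements of 𝔽_3:
f(0) = 0 → root; f(1) = 0 → root; f(2) = 0 → root.
Roots: {0, 1, 2}.

3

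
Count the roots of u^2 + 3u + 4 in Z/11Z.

Write P(u) = u^2 + 3u + 4.
Evaluate at each of the 11 elements of Z/11Z:
P(0) = 4; P(1) = 8; P(2) = 3; P(3) = 0 → root; P(4) = 10; P(5) = 0 → root; P(6) = 3; P(7) = 8; P(8) = 4; P(9) = 2; P(10) = 2.
Roots: {3, 5}.

2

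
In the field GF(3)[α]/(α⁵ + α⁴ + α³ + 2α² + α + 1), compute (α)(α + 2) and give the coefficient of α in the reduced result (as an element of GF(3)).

2

Multiply in GF(3)[α]: (α)·(α + 2) = α² + 2α.
Reduced: α² + 2α.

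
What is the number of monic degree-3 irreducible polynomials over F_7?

Gauss's count: N_{7}(3) = (1/3) Σ_{d|3} μ(3/d)·7^d.
Divisors of 3: 1, 3; μ(3/d) for each: -1, 1.
Σ = − 7^1 + 7^3 = 336.
N = 336/3 = 112.

112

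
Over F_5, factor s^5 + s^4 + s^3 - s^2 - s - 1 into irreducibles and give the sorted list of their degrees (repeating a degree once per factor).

1, 2, 2

Write h(s) = s^5 + s^4 + s^3 - s^2 - s - 1.
Roots in F_5: h(0) = 4; h(1) = 0 → root; h(2) = 4; h(3) = 3; h(4) = 3.
Linear factors from roots: (s - 1).
Complete factorization: h(s) = (s - 1)·(s^2 + s + 1)^2.
Factor degrees with multiplicity: 1 + 2 + 2 = 5.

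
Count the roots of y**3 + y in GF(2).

Write f(y) = y**3 + y.
Evaluate at each of the 2 elements of GF(2):
f(0) = 0 → root; f(1) = 0 → root.
Roots: {0, 1}.

2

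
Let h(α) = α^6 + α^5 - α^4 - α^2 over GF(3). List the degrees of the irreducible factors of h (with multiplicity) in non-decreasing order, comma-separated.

Roots in GF(3): h(0) = 0 → root; h(1) = 0 → root; h(2) = 1.
Linear factors from roots: (α), (α - 1).
Complete factorization: h(α) = (α - 1)·(α)^2·(α^3 - α^2 + α + 1).
Factor degrees with multiplicity: 1 + 1 + 1 + 3 = 6.

1, 1, 1, 3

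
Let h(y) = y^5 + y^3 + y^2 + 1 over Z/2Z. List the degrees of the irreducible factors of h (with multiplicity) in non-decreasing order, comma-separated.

1, 1, 1, 2

Roots in Z/2Z: h(0) = 1; h(1) = 0 → root.
Linear factors from roots: (y + 1).
Complete factorization: h(y) = (y + 1)^3·(y^2 + y + 1).
Factor degrees with multiplicity: 1 + 1 + 1 + 2 = 5.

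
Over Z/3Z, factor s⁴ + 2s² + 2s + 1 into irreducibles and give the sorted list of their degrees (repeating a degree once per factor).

1, 3

Write f(s) = s⁴ + 2s² + 2s + 1.
Roots in Z/3Z: f(0) = 1; f(1) = 0 → root; f(2) = 2.
Linear factors from roots: (s + 2).
Complete factorization: f(s) = (s + 2)·(s³ + s² + 2).
Factor degrees with multiplicity: 1 + 3 = 4.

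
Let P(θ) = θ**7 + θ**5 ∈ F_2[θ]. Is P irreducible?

Check for roots in F_2: P(0) = 0 → root; P(1) = 0 → root.
P(0) = 0, so (θ) divides P(θ); P is reducible.

No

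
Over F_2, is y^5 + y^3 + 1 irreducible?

Yes

Write g(y) = y^5 + y^3 + 1.
Check for roots in F_2: g(0) = 1; g(1) = 1.
No roots, so no linear factors.
Monic irreducibles of degree 2 over GF(2): y^2 + y + 1.
None of them divide g (all give nonzero remainder).
No irreducible factor of degree ≤ 2 exists, so g is irreducible over GF(2).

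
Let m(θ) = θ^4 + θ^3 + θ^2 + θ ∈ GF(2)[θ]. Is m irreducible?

Check for roots in GF(2): m(0) = 0 → root; m(1) = 0 → root.
m(0) = 0, so (θ) divides m(θ); m is reducible.

No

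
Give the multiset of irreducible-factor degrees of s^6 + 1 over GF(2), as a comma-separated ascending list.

1, 1, 2, 2

Write g(s) = s^6 + 1.
Roots in GF(2): g(0) = 1; g(1) = 0 → root.
Linear factors from roots: (s + 1).
Complete factorization: g(s) = (s + 1)^2·(s^2 + s + 1)^2.
Factor degrees with multiplicity: 1 + 1 + 2 + 2 = 6.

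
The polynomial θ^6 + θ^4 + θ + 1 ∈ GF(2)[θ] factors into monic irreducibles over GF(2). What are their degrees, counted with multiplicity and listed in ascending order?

Write f(θ) = θ^6 + θ^4 + θ + 1.
Roots in GF(2): f(0) = 1; f(1) = 0 → root.
Linear factors from roots: (θ + 1).
Complete factorization: f(θ) = (θ + 1)·(θ^2 + θ + 1)·(θ^3 + θ + 1).
Factor degrees with multiplicity: 1 + 2 + 3 = 6.

1, 2, 3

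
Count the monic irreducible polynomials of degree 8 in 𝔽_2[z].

x^(2^8) − x is the product of all monic irreducibles of degree dividing 8; Möbius inversion gives N = (1/8) Σ μ(8/d)·2^d.
Divisors of 8: 1, 2, 4, 8; μ(8/d) for each: 0, 0, -1, 1.
Σ = − 2^4 + 2^8 = 240.
N = 240/8 = 30.

30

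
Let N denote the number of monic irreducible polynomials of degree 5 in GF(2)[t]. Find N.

The number of monic irreducibles of degree 5 over GF(2) is (1/5)·Σ_{d∣5} μ(5/d) 2^d.
Divisors of 5: 1, 5; μ(5/d) for each: -1, 1.
Σ = − 2^1 + 2^5 = 30.
N = 30/5 = 6.

6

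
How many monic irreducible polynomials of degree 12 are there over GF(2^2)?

The number of monic irreducibles of degree 12 over GF(4) is (1/12)·Σ_{d∣12} μ(12/d) 4^d.
Divisors of 12: 1, 2, 3, 4, 6, 12; μ(12/d) for each: 0, 1, 0, -1, -1, 1.
Σ = 4^2 − 4^4 − 4^6 + 4^12 = 16772880.
N = 16772880/12 = 1397740.

1397740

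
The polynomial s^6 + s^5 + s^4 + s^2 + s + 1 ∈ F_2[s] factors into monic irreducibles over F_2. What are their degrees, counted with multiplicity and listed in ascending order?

Write g(s) = s^6 + s^5 + s^4 + s^2 + s + 1.
Roots in F_2: g(0) = 1; g(1) = 0 → root.
Linear factors from roots: (s + 1).
Complete factorization: g(s) = (s + 1)^4·(s^2 + s + 1).
Factor degrees with multiplicity: 1 + 1 + 1 + 1 + 2 = 6.

1, 1, 1, 1, 2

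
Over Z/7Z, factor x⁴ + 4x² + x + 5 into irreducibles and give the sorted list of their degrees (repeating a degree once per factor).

1, 1, 2

Write h(x) = x⁴ + 4x² + x + 5.
Linear factors from roots: (x + 3), (x + 2).
Complete factorization: h(x) = (x + 2)·(x + 3)·(x² + 2x + 2).
Factor degrees with multiplicity: 1 + 1 + 2 = 4.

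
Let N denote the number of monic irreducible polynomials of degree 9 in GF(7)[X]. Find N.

4483696

By the necklace-counting formula, N_7(9) = (1/9) Σ_{d|9} μ(9/d)·7^d.
Divisors of 9: 1, 3, 9; μ(9/d) for each: 0, -1, 1.
Σ = − 7^3 + 7^9 = 40353264.
N = 40353264/9 = 4483696.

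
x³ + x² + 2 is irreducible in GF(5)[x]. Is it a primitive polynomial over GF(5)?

Yes

Write f(x) = x³ + x² + 2.
|GF(5^3)^×| = 5^3 − 1 = 124. Prime factorization: 124 = 2^2·31.
f is primitive ⇔ x has order 124 in GF(5)[x]/(f), i.e. x^(124/q) ≠ 1 for each prime q | 124.
x^(62) mod f = 4.
x^(4) mod f = x² + 3x + 2.
None equal 1, so x has full order 124; f is primitive.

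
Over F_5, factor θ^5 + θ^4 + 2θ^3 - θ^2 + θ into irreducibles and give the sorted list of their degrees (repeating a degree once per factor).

1, 2, 2

Write f(θ) = θ^5 + θ^4 + 2θ^3 - θ^2 + θ.
Roots in F_5: f(0) = 0 → root; f(1) = 4; f(2) = 2; f(3) = 2; f(4) = 1.
Linear factors from roots: (θ).
Complete factorization: f(θ) = (θ)·(θ^2 - 2θ - 1)^2.
Factor degrees with multiplicity: 1 + 2 + 2 = 5.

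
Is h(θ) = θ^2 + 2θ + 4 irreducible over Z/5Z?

Check for roots in Z/5Z: h(0) = 4; h(1) = 2; h(2) = 2; h(3) = 4; h(4) = 3.
No roots. A degree-2 polynomial over a field with no linear factor is irreducible.

Yes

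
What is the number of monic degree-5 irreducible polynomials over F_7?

x^(7^5) − x is the product of all monic irreducibles of degree dividing 5; Möbius inversion gives N = (1/5) Σ μ(5/d)·7^d.
Divisors of 5: 1, 5; μ(5/d) for each: -1, 1.
Σ = − 7^1 + 7^5 = 16800.
N = 16800/5 = 3360.

3360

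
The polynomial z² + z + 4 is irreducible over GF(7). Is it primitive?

Write f(z) = z² + z + 4.
|GF(7^2)^×| = 7^2 − 1 = 48. Prime factorization: 48 = 2^4·3.
f is primitive ⇔ z has order 48 in GF(7)[z]/(f), i.e. z^(48/q) ≠ 1 for each prime q | 48.
z^(24) mod f = 1
z^(16) mod f = 2.
Since z^(24) = 1, the order of z divides 24 < 48; not primitive.

No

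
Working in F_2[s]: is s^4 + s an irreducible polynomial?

No

Write m(s) = s^4 + s.
Check for roots in F_2: m(0) = 0 → root; m(1) = 0 → root.
m(0) = 0, so (s) divides m(s); m is reducible.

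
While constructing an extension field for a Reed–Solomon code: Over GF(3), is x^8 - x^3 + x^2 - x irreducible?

No

Write m(x) = x^8 - x^3 + x^2 - x.
Check for roots in GF(3): m(0) = 0 → root; m(1) = 0 → root; m(2) = 1.
m(0) = 0, so (x) divides m(x); m is reducible.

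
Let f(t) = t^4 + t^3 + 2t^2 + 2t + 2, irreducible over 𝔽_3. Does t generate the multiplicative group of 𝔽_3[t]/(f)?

Yes

|GF(3^4)^×| = 3^4 − 1 = 80. Prime factorization: 80 = 2^4·5.
f is primitive ⇔ t has order 80 in GF(3)[t]/(f), i.e. t^(80/q) ≠ 1 for each prime q | 80.
t^(40) mod f = 2.
t^(16) mod f = t^2 + t.
None equal 1, so t has full order 80; f is primitive.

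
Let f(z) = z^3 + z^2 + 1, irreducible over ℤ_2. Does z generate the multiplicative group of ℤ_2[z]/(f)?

Yes

|GF(2^3)^×| = 2^3 − 1 = 7. Prime factorization: 7 = 7.
f is primitive ⇔ z has order 7 in GF(2)[z]/(f), i.e. z^(7/q) ≠ 1 for each prime q | 7.
z^(1) mod f = z.
None equal 1, so z has full order 7; f is primitive.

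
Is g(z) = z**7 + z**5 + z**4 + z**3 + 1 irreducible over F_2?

Yes

Check for roots in F_2: g(0) = 1; g(1) = 1.
No roots, so no linear factors.
Monic irreducibles of degree 2 over GF(2): z**2 + z + 1.
None of them divide g (all give nonzero remainder).
Monic irreducibles of degree 3 over GF(2): z**3 + z + 1, z**3 + z**2 + 1.
None of them divide g (all give nonzero remainder).
No irreducible factor of degree ≤ 3 exists, so g is irreducible over GF(2).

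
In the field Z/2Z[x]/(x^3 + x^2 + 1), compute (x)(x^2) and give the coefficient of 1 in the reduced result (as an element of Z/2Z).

Multiply in Z/2Z[x]: (x)·(x^2) = x^3.
Reduce using x^3 ≡ x^2 + 1 (mod x^3 + x^2 + 1).
Reduced: x^2 + 1.

1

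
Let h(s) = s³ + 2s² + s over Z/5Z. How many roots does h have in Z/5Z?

Evaluate at each of the 5 elements of Z/5Z:
h(0) = 0 → root; h(1) = 4; h(2) = 3; h(3) = 3; h(4) = 0 → root.
Roots: {0, 4}.

2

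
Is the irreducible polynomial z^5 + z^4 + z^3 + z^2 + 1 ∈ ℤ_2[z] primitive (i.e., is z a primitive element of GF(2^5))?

Yes

Write f(z) = z^5 + z^4 + z^3 + z^2 + 1.
|GF(2^5)^×| = 2^5 − 1 = 31. Prime factorization: 31 = 31.
f is primitive ⇔ z has order 31 in GF(2)[z]/(f), i.e. z^(31/q) ≠ 1 for each prime q | 31.
z^(1) mod f = z.
None equal 1, so z has full order 31; f is primitive.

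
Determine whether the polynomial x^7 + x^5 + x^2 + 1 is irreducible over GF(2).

No

Write P(x) = x^7 + x^5 + x^2 + 1.
Check for roots in GF(2): P(0) = 1; P(1) = 0 → root.
P(1) = 0, so (x − 1) divides P(x); P is reducible.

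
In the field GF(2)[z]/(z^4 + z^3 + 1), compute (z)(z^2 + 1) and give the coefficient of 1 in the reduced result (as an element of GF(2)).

0

Multiply in GF(2)[z]: (z)·(z^2 + 1) = z^3 + z.
Reduced: z^3 + z.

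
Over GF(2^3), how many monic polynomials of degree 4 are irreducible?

x^(8^4) − x is the product of all monic irreducibles of degree dividing 4; Möbius inversion gives N = (1/4) Σ μ(4/d)·8^d.
Divisors of 4: 1, 2, 4; μ(4/d) for each: 0, -1, 1.
Σ = − 8^2 + 8^4 = 4032.
N = 4032/4 = 1008.

1008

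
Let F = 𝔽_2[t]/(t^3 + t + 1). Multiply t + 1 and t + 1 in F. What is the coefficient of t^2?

Multiply in 𝔽_2[t]: (t + 1)·(t + 1) = t^2 + 1.
Reduced: t^2 + 1.

1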